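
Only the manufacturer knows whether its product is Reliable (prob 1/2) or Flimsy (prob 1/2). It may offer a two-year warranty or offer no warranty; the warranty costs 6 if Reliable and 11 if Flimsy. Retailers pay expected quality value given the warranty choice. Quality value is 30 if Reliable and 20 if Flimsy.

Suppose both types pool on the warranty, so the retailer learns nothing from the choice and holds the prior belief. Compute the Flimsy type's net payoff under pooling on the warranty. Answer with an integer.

14

Pooled price = 1/2·30 + 1/2·20 = 25.
Flimsy pays cost 11 for the warranty, so net payoff = 25 − 11 = 14.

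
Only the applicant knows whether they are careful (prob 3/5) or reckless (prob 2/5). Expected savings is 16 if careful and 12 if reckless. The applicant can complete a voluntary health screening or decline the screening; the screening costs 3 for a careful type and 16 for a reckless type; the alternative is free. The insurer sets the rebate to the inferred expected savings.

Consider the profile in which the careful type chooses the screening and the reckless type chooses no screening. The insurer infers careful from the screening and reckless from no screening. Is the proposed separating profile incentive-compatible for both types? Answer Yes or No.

Yes

Under these beliefs, the screening earns rebate 16 and no screening earns rebate 12.
careful: the screening nets 16 − 3 = 13; no screening nets 12. careful prefers the screening.
reckless: the screening nets 16 − 16 = 0; no screening nets 12. reckless prefers no screening.
Neither type deviates, so the separating profile is an equilibrium.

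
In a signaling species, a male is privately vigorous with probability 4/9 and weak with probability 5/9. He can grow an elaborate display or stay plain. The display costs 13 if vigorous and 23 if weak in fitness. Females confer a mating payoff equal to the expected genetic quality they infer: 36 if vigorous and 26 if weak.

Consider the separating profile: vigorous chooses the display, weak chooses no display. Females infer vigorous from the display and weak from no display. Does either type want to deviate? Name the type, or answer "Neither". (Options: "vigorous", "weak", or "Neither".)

The display pays 36; no display pays 26.
vigorous: assigned the display, nets 36 − 13 = 23; deviating to no display nets 26.
weak: assigned no display, nets 26; deviating to the display nets 36 − 23 = 13.
The vigorous type gains 3 by deviating.

vigorous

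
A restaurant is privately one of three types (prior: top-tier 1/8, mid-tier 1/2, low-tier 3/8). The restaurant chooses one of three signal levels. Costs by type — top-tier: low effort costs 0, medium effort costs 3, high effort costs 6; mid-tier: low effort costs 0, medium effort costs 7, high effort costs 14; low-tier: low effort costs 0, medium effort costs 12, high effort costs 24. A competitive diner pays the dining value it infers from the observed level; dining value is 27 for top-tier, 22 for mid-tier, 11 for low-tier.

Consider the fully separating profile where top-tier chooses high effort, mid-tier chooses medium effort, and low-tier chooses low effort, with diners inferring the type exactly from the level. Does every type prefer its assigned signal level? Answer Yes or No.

Separating price premiums: high effort → 27, medium effort → 22, low effort → 11.
top-tier (assigned high effort): low effort: 11 − 0 = 11; medium effort: 22 − 3 = 19; high effort: 27 − 6 = 21. top-tier stays.
mid-tier (assigned medium effort): low effort: 11 − 0 = 11; medium effort: 22 − 7 = 15; high effort: 27 − 14 = 13. mid-tier stays.
low-tier (assigned low effort): low effort: 11 − 0 = 11; medium effort: 22 − 12 = 10; high effort: 27 − 24 = 3. low-tier stays.
Every type prefers its assigned level; separation holds.

Yes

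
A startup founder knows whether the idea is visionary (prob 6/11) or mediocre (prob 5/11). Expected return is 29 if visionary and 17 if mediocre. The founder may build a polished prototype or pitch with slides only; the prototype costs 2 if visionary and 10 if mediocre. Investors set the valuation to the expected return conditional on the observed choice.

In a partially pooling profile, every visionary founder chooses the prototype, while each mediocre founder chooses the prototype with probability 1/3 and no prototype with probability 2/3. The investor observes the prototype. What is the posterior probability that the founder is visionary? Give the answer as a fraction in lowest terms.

18/23

P(the prototype) = (6/11)·1 + (5/11)·(1/3) = 23/33.
By Bayes' rule, P(visionary | the prototype) = (6/11) / (23/33) = 18/23.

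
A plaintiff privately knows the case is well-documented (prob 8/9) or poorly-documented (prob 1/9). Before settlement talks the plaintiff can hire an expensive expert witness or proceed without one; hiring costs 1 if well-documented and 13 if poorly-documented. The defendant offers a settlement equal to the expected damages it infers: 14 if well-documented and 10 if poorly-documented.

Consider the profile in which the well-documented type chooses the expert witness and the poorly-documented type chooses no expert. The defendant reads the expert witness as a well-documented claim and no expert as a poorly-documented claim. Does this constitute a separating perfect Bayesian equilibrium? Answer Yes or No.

Under these beliefs, the expert witness earns settlement 14 and no expert earns settlement 10.
well-documented: the expert witness nets 14 − 1 = 13; no expert nets 10. well-documented prefers the expert witness.
poorly-documented: the expert witness nets 14 − 13 = 1; no expert nets 10. poorly-documented prefers no expert.
Neither type deviates, so the separating profile is an equilibrium.

Yes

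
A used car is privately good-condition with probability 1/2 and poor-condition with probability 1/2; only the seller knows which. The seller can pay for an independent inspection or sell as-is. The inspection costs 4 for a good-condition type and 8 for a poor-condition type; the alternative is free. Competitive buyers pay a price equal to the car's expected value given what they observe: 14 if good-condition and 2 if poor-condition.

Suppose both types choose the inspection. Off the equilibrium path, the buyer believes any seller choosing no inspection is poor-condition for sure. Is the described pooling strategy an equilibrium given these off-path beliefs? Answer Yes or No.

No

On path, the buyer holds the prior and pays 1/2·14 + 1/2·2 = 8. Off path (no inspection), believing poor-condition, it pays 2.
good-condition: the inspection nets 8 − 4 = 4; no inspection nets 2. good-condition stays.
poor-condition: the inspection nets 8 − 8 = 0; no inspection nets 2. poor-condition would deviate.
A type deviates, so pooling fails.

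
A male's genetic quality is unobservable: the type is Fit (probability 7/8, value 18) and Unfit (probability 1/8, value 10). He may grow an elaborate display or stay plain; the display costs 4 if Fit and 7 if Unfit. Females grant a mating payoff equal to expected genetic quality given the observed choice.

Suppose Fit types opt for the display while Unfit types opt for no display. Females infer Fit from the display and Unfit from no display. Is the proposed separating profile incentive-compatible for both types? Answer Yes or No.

No

Under these beliefs, the display earns mating payoff 18 and no display earns mating payoff 10.
Fit: the display nets 18 − 4 = 14; no display nets 10. Fit prefers the display.
Unfit: the display nets 18 − 7 = 11; no display nets 10. Unfit would deviate to the display.
Unfit has a profitable deviation, so the profile is not an equilibrium.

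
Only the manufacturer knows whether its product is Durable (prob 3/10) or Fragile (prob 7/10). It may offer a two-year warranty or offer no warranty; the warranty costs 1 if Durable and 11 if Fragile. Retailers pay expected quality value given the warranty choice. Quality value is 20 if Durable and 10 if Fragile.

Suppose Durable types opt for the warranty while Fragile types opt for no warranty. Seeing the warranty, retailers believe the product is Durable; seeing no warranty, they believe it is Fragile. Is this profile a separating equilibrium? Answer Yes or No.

Under these beliefs, the warranty earns price 20 and no warranty earns price 10.
Durable: the warranty nets 20 − 1 = 19; no warranty nets 10. Durable prefers the warranty.
Fragile: the warranty nets 20 − 11 = 9; no warranty nets 10. Fragile prefers no warranty.
Neither type deviates, so the separating profile is an equilibrium.

Yes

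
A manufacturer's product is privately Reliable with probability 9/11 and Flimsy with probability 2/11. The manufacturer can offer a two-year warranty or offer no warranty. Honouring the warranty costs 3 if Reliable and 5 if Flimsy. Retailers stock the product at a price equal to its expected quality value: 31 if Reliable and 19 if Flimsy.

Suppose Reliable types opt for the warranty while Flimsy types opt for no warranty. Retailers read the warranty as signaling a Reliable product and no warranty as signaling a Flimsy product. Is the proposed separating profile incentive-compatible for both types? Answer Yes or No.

Under these beliefs, the warranty earns price 31 and no warranty earns price 19.
Reliable: the warranty nets 31 − 3 = 28; no warranty nets 19. Reliable prefers the warranty.
Flimsy: the warranty nets 31 − 5 = 26; no warranty nets 19. Flimsy would deviate to the warranty.
Flimsy has a profitable deviation, so the profile is not an equilibrium.

No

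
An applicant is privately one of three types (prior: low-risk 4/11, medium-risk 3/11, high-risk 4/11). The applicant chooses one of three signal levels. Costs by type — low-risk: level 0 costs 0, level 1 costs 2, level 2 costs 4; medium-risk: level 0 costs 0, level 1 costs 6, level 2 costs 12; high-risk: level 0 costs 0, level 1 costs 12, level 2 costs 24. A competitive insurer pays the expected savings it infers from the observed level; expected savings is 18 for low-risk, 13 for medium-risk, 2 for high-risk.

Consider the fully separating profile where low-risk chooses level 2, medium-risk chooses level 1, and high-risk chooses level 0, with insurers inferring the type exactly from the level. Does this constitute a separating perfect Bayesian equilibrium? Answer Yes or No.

Yes

Separating rebates: level 2 → 18, level 1 → 13, level 0 → 2.
low-risk (assigned level 2): level 0: 2 − 0 = 2; level 1: 13 − 2 = 11; level 2: 18 − 4 = 14. low-risk stays.
medium-risk (assigned level 1): level 0: 2 − 0 = 2; level 1: 13 − 6 = 7; level 2: 18 − 12 = 6. medium-risk stays.
high-risk (assigned level 0): level 0: 2 − 0 = 2; level 1: 13 − 12 = 1; level 2: 18 − 24 = -6. high-risk stays.
Every type prefers its assigned level; separation holds.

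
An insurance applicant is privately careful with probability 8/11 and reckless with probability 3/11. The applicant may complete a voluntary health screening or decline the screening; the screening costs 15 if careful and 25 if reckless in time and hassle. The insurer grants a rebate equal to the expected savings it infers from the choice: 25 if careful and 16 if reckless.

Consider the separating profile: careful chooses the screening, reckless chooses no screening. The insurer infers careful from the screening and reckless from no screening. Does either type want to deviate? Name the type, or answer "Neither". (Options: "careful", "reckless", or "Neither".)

careful

The screening pays 25; no screening pays 16.
careful: assigned the screening, nets 25 − 15 = 10; deviating to no screening nets 16.
reckless: assigned no screening, nets 16; deviating to the screening nets 25 − 25 = 0.
The careful type gains 6 by deviating.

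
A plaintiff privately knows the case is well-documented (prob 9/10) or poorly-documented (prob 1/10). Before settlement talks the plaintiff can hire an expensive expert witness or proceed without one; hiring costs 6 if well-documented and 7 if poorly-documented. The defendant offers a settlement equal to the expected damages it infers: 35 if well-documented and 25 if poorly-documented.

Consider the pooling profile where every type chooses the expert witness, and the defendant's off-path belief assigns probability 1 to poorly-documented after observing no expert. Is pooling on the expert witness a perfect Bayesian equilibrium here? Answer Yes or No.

Yes

On path, the defendant holds the prior and pays 9/10·35 + 1/10·25 = 34. Off path (no expert), believing poorly-documented, it pays 25.
well-documented: the expert witness nets 34 − 6 = 28; no expert nets 25. well-documented stays.
poorly-documented: the expert witness nets 34 − 7 = 27; no expert nets 25. poorly-documented stays.
No type deviates, so pooling is sustained.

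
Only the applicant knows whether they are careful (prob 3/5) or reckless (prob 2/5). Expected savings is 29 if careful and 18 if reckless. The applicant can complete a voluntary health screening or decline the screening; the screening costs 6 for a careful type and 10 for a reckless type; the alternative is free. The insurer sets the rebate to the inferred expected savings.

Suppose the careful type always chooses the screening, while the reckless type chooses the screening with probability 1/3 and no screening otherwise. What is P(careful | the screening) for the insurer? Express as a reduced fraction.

P(the screening) = (3/5)·1 + (2/5)·(1/3) = 11/15.
By Bayes' rule, P(careful | the screening) = (3/5) / (11/15) = 9/11.

9/11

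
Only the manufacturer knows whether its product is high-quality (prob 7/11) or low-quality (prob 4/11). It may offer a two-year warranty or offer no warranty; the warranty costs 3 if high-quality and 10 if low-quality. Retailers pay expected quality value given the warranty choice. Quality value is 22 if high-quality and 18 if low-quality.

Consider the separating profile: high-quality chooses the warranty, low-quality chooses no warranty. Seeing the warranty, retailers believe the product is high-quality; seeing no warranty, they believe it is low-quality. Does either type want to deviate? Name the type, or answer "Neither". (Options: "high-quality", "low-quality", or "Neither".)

The warranty pays 22; no warranty pays 18.
high-quality: assigned the warranty, nets 22 − 3 = 19; deviating to no warranty nets 18.
low-quality: assigned no warranty, nets 18; deviating to the warranty nets 22 − 10 = 12.
Both types strictly prefer their assigned action; no profitable deviation.

Neither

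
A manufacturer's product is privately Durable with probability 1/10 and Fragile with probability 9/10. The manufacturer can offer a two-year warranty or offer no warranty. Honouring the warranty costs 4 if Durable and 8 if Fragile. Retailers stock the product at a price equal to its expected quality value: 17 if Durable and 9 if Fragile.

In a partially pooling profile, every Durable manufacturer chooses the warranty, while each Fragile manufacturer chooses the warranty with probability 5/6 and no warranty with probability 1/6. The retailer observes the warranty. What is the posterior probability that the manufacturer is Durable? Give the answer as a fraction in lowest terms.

2/17

P(the warranty) = (1/10)·1 + (9/10)·(5/6) = 17/20.
By Bayes' rule, P(Durable | the warranty) = (1/10) / (17/20) = 2/17.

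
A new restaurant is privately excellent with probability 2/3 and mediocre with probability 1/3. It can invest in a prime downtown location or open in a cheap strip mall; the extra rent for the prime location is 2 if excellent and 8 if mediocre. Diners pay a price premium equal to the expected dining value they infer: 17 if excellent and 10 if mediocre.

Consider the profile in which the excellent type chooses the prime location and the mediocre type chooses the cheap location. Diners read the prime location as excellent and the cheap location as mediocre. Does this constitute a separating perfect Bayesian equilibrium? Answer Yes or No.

Yes

Under these beliefs, the prime location earns price premium 17 and the cheap location earns price premium 10.
excellent: the prime location nets 17 − 2 = 15; the cheap location nets 10. excellent prefers the prime location.
mediocre: the prime location nets 17 − 8 = 9; the cheap location nets 10. mediocre prefers the cheap location.
Neither type deviates, so the separating profile is an equilibrium.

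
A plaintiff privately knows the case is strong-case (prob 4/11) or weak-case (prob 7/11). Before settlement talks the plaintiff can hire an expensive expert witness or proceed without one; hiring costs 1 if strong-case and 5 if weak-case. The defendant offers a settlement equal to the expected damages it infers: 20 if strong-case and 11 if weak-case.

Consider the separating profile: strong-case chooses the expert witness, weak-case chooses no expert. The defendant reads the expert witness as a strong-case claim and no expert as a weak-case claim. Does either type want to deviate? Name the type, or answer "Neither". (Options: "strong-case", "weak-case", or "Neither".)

The expert witness pays 20; no expert pays 11.
strong-case: assigned the expert witness, nets 20 − 1 = 19; deviating to no expert nets 11.
weak-case: assigned no expert, nets 11; deviating to the expert witness nets 20 − 5 = 15.
The weak-case type gains 4 by deviating.

weak-case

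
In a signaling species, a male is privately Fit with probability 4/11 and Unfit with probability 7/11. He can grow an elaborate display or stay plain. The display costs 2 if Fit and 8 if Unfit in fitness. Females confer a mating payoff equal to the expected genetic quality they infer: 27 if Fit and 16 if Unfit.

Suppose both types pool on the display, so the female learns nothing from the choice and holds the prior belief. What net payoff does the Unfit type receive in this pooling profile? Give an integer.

Pooled mating payoff = 4/11·27 + 7/11·16 = 20.
Unfit pays cost 8 for the display, so net payoff = 20 − 8 = 12.

12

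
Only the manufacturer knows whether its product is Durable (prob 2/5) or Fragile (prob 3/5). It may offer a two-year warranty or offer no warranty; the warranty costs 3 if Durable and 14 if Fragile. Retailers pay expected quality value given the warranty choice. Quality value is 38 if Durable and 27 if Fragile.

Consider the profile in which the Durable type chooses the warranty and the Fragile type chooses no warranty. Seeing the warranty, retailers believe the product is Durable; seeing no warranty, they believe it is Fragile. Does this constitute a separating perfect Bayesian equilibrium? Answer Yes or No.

Under these beliefs, the warranty earns price 38 and no warranty earns price 27.
Durable: the warranty nets 38 − 3 = 35; no warranty nets 27. Durable prefers the warranty.
Fragile: the warranty nets 38 − 14 = 24; no warranty nets 27. Fragile prefers no warranty.
Neither type deviates, so the separating profile is an equilibrium.

Yes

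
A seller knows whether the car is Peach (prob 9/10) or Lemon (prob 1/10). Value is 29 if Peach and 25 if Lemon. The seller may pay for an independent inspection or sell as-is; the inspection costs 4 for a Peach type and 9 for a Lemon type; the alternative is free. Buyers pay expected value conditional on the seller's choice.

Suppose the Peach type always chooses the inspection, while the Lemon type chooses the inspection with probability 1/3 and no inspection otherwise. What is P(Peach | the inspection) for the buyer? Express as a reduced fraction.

P(the inspection) = (9/10)·1 + (1/10)·(1/3) = 14/15.
By Bayes' rule, P(Peach | the inspection) = (9/10) / (14/15) = 27/28.

27/28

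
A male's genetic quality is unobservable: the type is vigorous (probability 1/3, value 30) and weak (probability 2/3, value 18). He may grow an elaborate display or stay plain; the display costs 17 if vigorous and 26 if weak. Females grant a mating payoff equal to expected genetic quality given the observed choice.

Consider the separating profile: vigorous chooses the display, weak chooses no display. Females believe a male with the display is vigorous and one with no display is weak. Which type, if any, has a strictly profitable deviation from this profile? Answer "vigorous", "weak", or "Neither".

The display pays 30; no display pays 18.
vigorous: assigned the display, nets 30 − 17 = 13; deviating to no display nets 18.
weak: assigned no display, nets 18; deviating to the display nets 30 − 26 = 4.
The vigorous type gains 5 by deviating.

vigorous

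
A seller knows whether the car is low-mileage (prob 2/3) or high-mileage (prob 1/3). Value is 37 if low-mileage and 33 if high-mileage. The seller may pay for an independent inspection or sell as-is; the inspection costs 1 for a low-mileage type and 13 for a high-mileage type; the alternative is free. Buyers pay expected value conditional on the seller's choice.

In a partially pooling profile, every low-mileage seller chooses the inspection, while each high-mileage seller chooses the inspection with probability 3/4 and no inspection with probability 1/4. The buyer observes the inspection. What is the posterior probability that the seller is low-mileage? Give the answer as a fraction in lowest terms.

8/11

P(the inspection) = (2/3)·1 + (1/3)·(3/4) = 11/12.
By Bayes' rule, P(low-mileage | the inspection) = (2/3) / (11/12) = 8/11.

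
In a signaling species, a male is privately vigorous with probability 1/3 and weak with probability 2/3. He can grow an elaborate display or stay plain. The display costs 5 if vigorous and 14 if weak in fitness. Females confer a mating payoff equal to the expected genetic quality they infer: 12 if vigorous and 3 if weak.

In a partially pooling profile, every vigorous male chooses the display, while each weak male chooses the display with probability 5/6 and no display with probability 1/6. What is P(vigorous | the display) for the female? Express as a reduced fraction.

3/8

P(the display) = (1/3)·1 + (2/3)·(5/6) = 8/9.
By Bayes' rule, P(vigorous | the display) = (1/3) / (8/9) = 3/8.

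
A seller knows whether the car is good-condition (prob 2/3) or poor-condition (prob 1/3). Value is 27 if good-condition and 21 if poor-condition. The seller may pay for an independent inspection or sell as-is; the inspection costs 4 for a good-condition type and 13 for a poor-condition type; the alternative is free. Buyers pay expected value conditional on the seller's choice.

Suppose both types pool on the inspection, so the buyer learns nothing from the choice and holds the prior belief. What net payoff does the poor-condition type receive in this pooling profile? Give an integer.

Pooled price = 2/3·27 + 1/3·21 = 25.
poor-condition pays cost 13 for the inspection, so net payoff = 25 − 13 = 12.

12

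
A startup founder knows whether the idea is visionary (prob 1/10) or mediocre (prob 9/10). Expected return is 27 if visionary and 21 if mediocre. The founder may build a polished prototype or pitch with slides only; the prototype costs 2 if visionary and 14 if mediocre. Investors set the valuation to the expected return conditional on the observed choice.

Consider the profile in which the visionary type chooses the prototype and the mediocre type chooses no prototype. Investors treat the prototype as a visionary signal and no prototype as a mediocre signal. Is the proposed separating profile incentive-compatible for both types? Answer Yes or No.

Under these beliefs, the prototype earns valuation 27 and no prototype earns valuation 21.
visionary: the prototype nets 27 − 2 = 25; no prototype nets 21. visionary prefers the prototype.
mediocre: the prototype nets 27 − 14 = 13; no prototype nets 21. mediocre prefers no prototype.
Neither type deviates, so the separating profile is an equilibrium.

Yes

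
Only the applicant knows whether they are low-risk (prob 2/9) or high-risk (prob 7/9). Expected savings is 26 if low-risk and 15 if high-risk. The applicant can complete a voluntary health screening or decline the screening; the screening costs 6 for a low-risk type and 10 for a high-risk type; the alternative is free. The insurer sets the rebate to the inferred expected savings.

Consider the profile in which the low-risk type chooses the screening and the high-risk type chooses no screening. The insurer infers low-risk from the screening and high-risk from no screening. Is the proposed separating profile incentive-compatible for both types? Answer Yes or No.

Under these beliefs, the screening earns rebate 26 and no screening earns rebate 15.
low-risk: the screening nets 26 − 6 = 20; no screening nets 15. low-risk prefers the screening.
high-risk: the screening nets 26 − 10 = 16; no screening nets 15. high-risk would deviate to the screening.
high-risk has a profitable deviation, so the profile is not an equilibrium.

No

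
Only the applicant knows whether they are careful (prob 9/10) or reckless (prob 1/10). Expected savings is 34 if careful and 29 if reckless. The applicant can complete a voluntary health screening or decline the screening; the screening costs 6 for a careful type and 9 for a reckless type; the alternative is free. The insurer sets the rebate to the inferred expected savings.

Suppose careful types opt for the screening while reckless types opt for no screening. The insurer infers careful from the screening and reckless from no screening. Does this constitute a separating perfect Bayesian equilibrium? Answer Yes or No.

No

Under these beliefs, the screening earns rebate 34 and no screening earns rebate 29.
careful: the screening nets 34 − 6 = 28; no screening nets 29. careful would deviate to no screening.
reckless: the screening nets 34 − 9 = 25; no screening nets 29. reckless prefers no screening.
careful has a profitable deviation, so the profile is not an equilibrium.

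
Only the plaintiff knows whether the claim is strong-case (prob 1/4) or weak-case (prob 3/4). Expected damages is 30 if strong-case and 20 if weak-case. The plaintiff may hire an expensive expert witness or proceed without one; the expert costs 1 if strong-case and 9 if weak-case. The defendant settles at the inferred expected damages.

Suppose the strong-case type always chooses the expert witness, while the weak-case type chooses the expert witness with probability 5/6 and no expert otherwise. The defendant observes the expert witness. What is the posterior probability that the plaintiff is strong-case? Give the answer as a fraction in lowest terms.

P(the expert witness) = (1/4)·1 + (3/4)·(5/6) = 7/8.
By Bayes' rule, P(strong-case | the expert witness) = (1/4) / (7/8) = 2/7.

2/7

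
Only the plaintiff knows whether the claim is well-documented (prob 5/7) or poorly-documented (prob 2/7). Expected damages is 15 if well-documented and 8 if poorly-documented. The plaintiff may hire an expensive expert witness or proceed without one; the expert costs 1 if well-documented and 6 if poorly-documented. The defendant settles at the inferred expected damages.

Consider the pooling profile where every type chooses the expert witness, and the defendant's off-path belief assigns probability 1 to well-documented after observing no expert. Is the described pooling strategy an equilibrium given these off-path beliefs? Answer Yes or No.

On path, the defendant holds the prior and pays 5/7·15 + 2/7·8 = 13. Off path (no expert), believing well-documented, it pays 15.
well-documented: the expert witness nets 13 − 1 = 12; no expert nets 15. well-documented would deviate.
poorly-documented: the expert witness nets 13 − 6 = 7; no expert nets 15. poorly-documented would deviate.
A type deviates, so pooling fails.

No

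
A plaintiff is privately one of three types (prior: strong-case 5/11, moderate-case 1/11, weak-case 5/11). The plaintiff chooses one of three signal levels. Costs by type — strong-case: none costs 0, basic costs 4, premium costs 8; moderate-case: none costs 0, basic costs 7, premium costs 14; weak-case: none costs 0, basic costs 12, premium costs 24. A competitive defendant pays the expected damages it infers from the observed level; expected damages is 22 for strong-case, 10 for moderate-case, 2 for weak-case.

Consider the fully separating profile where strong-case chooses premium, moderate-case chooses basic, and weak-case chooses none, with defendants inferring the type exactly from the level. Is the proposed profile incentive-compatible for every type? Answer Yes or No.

No

Separating settlements: premium → 22, basic → 10, none → 2.
strong-case (assigned premium): none: 2 − 0 = 2; basic: 10 − 4 = 6; premium: 22 − 8 = 14. strong-case stays.
moderate-case (assigned basic): none: 2 − 0 = 2; basic: 10 − 7 = 3; premium: 22 − 14 = 8. moderate-case prefers premium.
weak-case (assigned none): none: 2 − 0 = 2; basic: 10 − 12 = -2; premium: 22 − 24 = -2. weak-case stays.
At least one type deviates; the separating profile fails.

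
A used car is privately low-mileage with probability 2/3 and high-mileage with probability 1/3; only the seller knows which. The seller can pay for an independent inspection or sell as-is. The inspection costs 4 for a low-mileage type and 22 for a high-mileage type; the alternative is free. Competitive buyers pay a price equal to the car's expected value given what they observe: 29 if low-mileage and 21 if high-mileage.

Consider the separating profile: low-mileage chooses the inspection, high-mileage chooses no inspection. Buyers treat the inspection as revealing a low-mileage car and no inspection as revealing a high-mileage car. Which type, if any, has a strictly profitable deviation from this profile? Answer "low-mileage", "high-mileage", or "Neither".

The inspection pays 29; no inspection pays 21.
low-mileage: assigned the inspection, nets 29 − 4 = 25; deviating to no inspection nets 21.
high-mileage: assigned no inspection, nets 21; deviating to the inspection nets 29 − 22 = 7.
Both types strictly prefer their assigned action; no profitable deviation.

Neither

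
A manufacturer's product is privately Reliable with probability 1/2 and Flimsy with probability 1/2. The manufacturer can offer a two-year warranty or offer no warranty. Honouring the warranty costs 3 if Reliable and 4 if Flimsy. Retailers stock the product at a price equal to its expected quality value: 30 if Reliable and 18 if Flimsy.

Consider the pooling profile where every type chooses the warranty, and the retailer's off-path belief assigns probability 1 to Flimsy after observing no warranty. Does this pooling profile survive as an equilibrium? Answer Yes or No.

Yes

On path, the retailer holds the prior and pays 1/2·30 + 1/2·18 = 24. Off path (no warranty), believing Flimsy, it pays 18.
Reliable: the warranty nets 24 − 3 = 21; no warranty nets 18. Reliable stays.
Flimsy: the warranty nets 24 − 4 = 20; no warranty nets 18. Flimsy stays.
No type deviates, so pooling is sustained.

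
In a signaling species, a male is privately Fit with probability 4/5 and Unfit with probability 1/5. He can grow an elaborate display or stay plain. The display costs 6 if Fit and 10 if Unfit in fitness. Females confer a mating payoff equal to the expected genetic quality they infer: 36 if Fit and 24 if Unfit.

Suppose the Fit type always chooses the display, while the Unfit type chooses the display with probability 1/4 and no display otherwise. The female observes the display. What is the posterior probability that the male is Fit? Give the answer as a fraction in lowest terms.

P(the display) = (4/5)·1 + (1/5)·(1/4) = 17/20.
By Bayes' rule, P(Fit | the display) = (4/5) / (17/20) = 16/17.

16/17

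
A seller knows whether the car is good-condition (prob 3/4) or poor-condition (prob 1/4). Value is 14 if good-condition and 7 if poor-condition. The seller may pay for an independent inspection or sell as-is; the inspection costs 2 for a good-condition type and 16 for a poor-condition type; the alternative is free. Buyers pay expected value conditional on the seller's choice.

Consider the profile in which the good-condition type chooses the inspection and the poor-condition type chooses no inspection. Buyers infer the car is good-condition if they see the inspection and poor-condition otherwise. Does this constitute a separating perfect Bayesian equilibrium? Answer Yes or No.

Under these beliefs, the inspection earns price 14 and no inspection earns price 7.
good-condition: the inspection nets 14 − 2 = 12; no inspection nets 7. good-condition prefers the inspection.
poor-condition: the inspection nets 14 − 16 = -2; no inspection nets 7. poor-condition prefers no inspection.
Neither type deviates, so the separating profile is an equilibrium.

Yes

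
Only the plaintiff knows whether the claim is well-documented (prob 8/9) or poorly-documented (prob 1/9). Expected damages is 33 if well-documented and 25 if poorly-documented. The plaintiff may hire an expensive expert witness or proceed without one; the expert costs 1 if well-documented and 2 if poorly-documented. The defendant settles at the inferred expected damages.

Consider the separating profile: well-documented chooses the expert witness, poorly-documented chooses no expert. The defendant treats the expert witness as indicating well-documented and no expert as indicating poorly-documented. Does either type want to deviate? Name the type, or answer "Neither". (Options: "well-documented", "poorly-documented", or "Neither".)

poorly-documented

The expert witness pays 33; no expert pays 25.
well-documented: assigned the expert witness, nets 33 − 1 = 32; deviating to no expert nets 25.
poorly-documented: assigned no expert, nets 25; deviating to the expert witness nets 33 − 2 = 31.
The poorly-documented type gains 6 by deviating.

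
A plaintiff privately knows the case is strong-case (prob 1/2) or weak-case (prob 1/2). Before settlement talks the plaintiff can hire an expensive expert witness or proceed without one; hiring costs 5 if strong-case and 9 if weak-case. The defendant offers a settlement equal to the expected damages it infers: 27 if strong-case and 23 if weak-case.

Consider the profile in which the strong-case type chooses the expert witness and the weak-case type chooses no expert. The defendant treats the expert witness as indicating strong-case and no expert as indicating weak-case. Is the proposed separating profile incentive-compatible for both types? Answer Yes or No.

No

Under these beliefs, the expert witness earns settlement 27 and no expert earns settlement 23.
strong-case: the expert witness nets 27 − 5 = 22; no expert nets 23. strong-case would deviate to no expert.
weak-case: the expert witness nets 27 − 9 = 18; no expert nets 23. weak-case prefers no expert.
strong-case has a profitable deviation, so the profile is not an equilibrium.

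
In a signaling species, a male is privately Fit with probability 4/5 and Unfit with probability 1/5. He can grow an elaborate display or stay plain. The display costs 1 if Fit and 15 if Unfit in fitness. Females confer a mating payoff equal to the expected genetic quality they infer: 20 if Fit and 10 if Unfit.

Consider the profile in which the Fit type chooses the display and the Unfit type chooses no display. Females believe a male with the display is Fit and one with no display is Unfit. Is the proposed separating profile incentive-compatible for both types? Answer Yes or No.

Under these beliefs, the display earns mating payoff 20 and no display earns mating payoff 10.
Fit: the display nets 20 − 1 = 19; no display nets 10. Fit prefers the display.
Unfit: the display nets 20 − 15 = 5; no display nets 10. Unfit prefers no display.
Neither type deviates, so the separating profile is an equilibrium.

Yes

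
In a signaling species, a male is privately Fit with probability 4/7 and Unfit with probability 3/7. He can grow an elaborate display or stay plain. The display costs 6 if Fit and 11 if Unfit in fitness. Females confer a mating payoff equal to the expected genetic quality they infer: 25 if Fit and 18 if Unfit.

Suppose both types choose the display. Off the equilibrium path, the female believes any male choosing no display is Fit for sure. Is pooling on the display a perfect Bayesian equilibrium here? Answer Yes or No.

On path, the female holds the prior and pays 4/7·25 + 3/7·18 = 22. Off path (no display), believing Fit, it pays 25.
Fit: the display nets 22 − 6 = 16; no display nets 25. Fit would deviate.
Unfit: the display nets 22 − 11 = 11; no display nets 25. Unfit would deviate.
A type deviates, so pooling fails.

No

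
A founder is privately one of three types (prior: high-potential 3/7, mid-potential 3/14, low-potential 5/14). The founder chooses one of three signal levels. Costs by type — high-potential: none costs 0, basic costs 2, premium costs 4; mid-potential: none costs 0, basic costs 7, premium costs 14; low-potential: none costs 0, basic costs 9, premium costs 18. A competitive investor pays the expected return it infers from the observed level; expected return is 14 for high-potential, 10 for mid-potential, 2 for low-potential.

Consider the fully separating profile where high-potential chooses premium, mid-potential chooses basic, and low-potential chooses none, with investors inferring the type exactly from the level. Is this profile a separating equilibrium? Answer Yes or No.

Separating valuations: premium → 14, basic → 10, none → 2.
high-potential (assigned premium): none: 2 − 0 = 2; basic: 10 − 2 = 8; premium: 14 − 4 = 10. high-potential stays.
mid-potential (assigned basic): none: 2 − 0 = 2; basic: 10 − 7 = 3; premium: 14 − 14 = 0. mid-potential stays.
low-potential (assigned none): none: 2 − 0 = 2; basic: 10 − 9 = 1; premium: 14 − 18 = -4. low-potential stays.
Every type prefers its assigned level; separation holds.

Yes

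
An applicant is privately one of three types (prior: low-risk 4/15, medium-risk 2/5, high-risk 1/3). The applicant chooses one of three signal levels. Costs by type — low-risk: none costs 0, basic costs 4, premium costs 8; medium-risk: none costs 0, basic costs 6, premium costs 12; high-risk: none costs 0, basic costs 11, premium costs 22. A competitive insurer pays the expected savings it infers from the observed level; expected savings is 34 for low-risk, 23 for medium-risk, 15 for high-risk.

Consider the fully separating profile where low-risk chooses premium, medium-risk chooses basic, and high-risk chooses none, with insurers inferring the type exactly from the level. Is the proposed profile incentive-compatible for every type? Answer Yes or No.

No

Separating rebates: premium → 34, basic → 23, none → 15.
low-risk (assigned premium): none: 15 − 0 = 15; basic: 23 − 4 = 19; premium: 34 − 8 = 26. low-risk stays.
medium-risk (assigned basic): none: 15 − 0 = 15; basic: 23 − 6 = 17; premium: 34 − 12 = 22. medium-risk prefers premium.
high-risk (assigned none): none: 15 − 0 = 15; basic: 23 − 11 = 12; premium: 34 − 22 = 12. high-risk stays.
At least one type deviates; the separating profile fails.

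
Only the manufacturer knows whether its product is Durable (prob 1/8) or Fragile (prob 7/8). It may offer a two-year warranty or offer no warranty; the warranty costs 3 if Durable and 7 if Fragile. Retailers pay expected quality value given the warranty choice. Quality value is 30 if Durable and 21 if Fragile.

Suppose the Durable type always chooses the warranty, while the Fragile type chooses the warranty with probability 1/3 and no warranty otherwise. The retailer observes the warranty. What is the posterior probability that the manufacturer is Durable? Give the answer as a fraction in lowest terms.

3/10

P(the warranty) = (1/8)·1 + (7/8)·(1/3) = 5/12.
By Bayes' rule, P(Durable | the warranty) = (1/8) / (5/12) = 3/10.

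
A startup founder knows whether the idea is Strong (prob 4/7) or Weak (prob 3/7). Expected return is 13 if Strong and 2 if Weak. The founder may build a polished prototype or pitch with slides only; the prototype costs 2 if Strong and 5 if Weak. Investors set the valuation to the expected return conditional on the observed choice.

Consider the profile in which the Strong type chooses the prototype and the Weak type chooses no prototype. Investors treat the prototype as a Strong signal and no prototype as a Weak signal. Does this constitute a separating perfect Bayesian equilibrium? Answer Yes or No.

No

Under these beliefs, the prototype earns valuation 13 and no prototype earns valuation 2.
Strong: the prototype nets 13 − 2 = 11; no prototype nets 2. Strong prefers the prototype.
Weak: the prototype nets 13 − 5 = 8; no prototype nets 2. Weak would deviate to the prototype.
Weak has a profitable deviation, so the profile is not an equilibrium.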